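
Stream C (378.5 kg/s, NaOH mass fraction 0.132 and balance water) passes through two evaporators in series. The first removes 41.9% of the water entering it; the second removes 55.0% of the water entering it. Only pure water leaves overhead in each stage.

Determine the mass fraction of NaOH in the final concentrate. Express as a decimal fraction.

water in feed = 378.5×0.868 = 328.54 kg/s.
After stage 1: water left = (1−0.419)×328.54 = 190.88; stream total = 240.84 kg/s.
After stage 2: water left = (1−0.550)×190.88 = 85.896; final concentrate = 135.86 kg/s.
NaOH fraction = 49.962/135.86 = 0.368.

0.368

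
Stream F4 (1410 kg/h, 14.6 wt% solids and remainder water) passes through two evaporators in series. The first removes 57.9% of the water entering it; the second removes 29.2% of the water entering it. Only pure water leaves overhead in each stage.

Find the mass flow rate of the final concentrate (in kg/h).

water in feed = 1410×0.854 = 1204.1 kg/h.
After stage 1: water left = (1−0.579)×1204.1 = 506.94; stream total = 712.8 kg/h.
After stage 2: water left = (1−0.292)×506.94 = 358.92; final concentrate = 564.78 kg/h.

564.8 kg/h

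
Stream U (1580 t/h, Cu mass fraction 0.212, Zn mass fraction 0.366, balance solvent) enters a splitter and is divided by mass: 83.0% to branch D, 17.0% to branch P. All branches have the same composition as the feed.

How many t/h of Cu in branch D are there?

Branch D total = 0.830×1580 = 1311.4 t/h.
Cu in D = 0.212×1311.4 = 278.02 t/h.

278 t/h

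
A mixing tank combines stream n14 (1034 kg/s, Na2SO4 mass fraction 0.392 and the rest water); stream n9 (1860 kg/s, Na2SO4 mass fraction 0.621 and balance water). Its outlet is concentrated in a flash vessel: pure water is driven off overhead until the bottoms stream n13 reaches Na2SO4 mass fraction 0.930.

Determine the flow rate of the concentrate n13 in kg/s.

1678 kg/s

Na2SO4 entering = 1034×0.392 + 1860×0.621 = 1560.4 kg/s.
All Na2SO4 reports to n13, so n13 = 1560.4/0.930 = 1677.8 kg/s.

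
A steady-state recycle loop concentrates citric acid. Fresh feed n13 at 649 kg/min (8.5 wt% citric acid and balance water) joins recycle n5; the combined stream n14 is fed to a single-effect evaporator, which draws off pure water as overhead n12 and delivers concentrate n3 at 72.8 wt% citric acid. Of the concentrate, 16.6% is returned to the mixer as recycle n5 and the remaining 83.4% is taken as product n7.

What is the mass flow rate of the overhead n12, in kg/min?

Overall citric acid balance (none leaves overhead): citric acid in fresh feed = citric acid in product, i.e. 649×0.085 = (1−0.166)·n3·0.728.
n3 = 55.165/(0.728×0.834) = 90.859 kg/min.
Recycle n5 = 0.166×90.859 = 15.083 kg/min.
Combined feed n14 = 649 + 15.083 = 664.08 kg/min.
Overhead n12 = n14 − n3 = 664.08 − 90.859 = 573.22 kg/min.

573.2 kg/min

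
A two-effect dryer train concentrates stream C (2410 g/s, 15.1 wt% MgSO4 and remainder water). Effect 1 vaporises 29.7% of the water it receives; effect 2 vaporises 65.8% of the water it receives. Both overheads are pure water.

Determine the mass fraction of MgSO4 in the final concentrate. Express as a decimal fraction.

0.425

water in feed = 2410×0.849 = 2046.1 g/s.
After stage 1: water left = (1−0.297)×2046.1 = 1438.4; stream total = 1802.3 g/s.
After stage 2: water left = (1−0.658)×1438.4 = 491.93; final concentrate = 855.84 g/s.
MgSO4 fraction = 363.91/855.84 = 0.425.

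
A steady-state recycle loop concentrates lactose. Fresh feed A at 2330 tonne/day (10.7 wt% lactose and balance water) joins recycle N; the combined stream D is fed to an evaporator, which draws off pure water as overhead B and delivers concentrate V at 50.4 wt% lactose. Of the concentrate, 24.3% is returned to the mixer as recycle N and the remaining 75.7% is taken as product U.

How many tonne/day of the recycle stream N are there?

158.8 tonne/day

Overall lactose balance (none leaves overhead): lactose in fresh feed = lactose in product, i.e. 2330×0.107 = (1−0.243)·V·0.504.
V = 249.31/(0.504×0.757) = 653.45 tonne/day.
Recycle N = 0.243×653.45 = 158.79 tonne/day.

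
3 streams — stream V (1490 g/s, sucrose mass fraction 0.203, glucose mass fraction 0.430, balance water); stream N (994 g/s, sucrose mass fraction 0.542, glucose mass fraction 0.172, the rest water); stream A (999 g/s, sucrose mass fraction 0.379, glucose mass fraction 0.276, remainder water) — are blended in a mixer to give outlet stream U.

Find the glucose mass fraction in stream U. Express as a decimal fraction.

0.312

Total flow out = 1490 + 994 + 999 = 3483 g/s.
glucose in = 1490×0.430 + 994×0.172 + 999×0.276 = 1087.4 g/s.
glucose mass fraction in U = 1087.4/3483 = 0.312.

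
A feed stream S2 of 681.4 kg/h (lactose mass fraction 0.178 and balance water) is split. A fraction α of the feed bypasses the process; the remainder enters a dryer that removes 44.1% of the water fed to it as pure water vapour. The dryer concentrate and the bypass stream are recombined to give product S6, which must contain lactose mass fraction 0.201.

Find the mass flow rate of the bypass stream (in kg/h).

All 681.4×0.178 = 121.29 kg/h of lactose reaches S6, so S6 = 121.29/0.201 = 603.43 kg/h and vapour = 77.971 kg/h.
The evaporator receives (1−α)·681.4 of feed at 0.822 water and removes 0.441 of that water:
0.441×0.822×(1−α)×681.4 = 77.971
(1−α) = 77.971/247.01 = 0.3157;  α = 0.6843.
Bypass flow = 0.6843×681.4 = 466.31 kg/h.

466.3 kg/h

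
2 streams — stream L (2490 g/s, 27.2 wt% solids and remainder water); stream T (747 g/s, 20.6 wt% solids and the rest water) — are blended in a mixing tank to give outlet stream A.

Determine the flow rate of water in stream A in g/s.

2406 g/s

water out = water in = 2490×0.728 + 747×0.794 = 2405.8 g/s.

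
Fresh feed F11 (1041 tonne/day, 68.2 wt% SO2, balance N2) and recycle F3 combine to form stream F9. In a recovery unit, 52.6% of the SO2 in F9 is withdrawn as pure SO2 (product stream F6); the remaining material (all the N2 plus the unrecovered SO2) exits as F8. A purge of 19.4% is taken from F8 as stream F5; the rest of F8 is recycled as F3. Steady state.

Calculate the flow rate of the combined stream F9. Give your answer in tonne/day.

N2 enters only via F11 and leaves only via the purge: 1041×0.318 = 0.194×(N2 in F8), and the recovery unit passes all N2, so N2 in F9 = N2 in F8 = 1706.4 tonne/day.
SO2 in F9: m_A = 1041×0.682 + (1−0.194)·(1−0.526)·m_A, so m_A = 709.96/0.6180 = 1148.9 tonne/day.
F9 = 1148.9 + 1706.4 = 2855.3 tonne/day.

2855 tonne/day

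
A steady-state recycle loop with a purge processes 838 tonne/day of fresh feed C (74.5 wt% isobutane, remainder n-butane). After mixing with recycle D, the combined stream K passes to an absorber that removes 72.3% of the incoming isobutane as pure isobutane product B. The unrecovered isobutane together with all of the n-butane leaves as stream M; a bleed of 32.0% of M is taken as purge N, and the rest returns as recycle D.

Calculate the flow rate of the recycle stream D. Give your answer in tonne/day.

n-butane enters only via C and leaves only via the purge: 838×0.255 = 0.320×(n-butane in M), and the absorber passes all n-butane, so n-butane in K = n-butane in M = 667.78 tonne/day.
isobutane in K: m_A = 838×0.745 + (1−0.320)·(1−0.723)·m_A, so m_A = 624.31/0.8116 = 769.2 tonne/day.
M = (1−0.723)×769.2 + 667.78 = 880.85 tonne/day.
Recycle D = (1−0.320)×880.85 = 598.98 tonne/day.

599 tonne/day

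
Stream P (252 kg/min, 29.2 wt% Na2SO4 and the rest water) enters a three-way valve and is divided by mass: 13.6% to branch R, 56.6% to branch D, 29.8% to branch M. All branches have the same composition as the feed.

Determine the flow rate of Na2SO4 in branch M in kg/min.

Branch M total = 0.298×252 = 75.096 kg/min.
Na2SO4 in M = 0.292×75.096 = 21.928 kg/min.

21.93 kg/min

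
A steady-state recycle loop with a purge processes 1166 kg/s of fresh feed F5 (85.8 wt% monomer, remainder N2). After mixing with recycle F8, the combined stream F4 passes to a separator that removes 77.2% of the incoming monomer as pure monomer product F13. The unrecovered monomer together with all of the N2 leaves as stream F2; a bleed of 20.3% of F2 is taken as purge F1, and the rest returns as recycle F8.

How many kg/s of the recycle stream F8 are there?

872.2 kg/s

N2 enters only via F5 and leaves only via the purge: 1166×0.142 = 0.203×(N2 in F2), and the separator passes all N2, so N2 in F4 = N2 in F2 = 815.63 kg/s.
monomer in F4: m_A = 1166×0.858 + (1−0.203)·(1−0.772)·m_A, so m_A = 1000.4/0.8183 = 1222.6 kg/s.
F2 = (1−0.772)×1222.6 + 815.63 = 1094.4 kg/s.
Recycle F8 = (1−0.203)×1094.4 = 872.22 kg/s.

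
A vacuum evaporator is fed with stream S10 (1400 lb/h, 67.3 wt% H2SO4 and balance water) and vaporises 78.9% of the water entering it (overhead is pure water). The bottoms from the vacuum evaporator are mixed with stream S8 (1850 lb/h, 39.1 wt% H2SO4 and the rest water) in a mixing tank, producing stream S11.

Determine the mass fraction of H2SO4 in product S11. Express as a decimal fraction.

0.577

Vapour removed = 0.789×0.327×1400 = 361.2 lb/h; concentrate = 1038.8 lb/h.
H2SO4 reaching the mixer = 942.2 (from concentrate) + 1850×0.391 = 1665.6 lb/h.
Product flow = 1038.8 + 1850 = 2888.8 lb/h; H2SO4 fraction = 0.577.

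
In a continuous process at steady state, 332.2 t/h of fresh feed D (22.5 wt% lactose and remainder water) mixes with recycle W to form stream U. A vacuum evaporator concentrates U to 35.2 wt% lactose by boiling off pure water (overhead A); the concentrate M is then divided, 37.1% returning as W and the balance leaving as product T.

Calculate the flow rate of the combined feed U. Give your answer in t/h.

Overall lactose balance (none leaves overhead): lactose in fresh feed = lactose in product, i.e. 332.2×0.225 = (1−0.371)·M·0.352.
M = 74.745/(0.352×0.629) = 337.59 t/h.
Recycle W = 0.371×337.59 = 125.25 t/h.
Combined feed U = 332.2 + 125.25 = 457.45 t/h.

457.4 t/h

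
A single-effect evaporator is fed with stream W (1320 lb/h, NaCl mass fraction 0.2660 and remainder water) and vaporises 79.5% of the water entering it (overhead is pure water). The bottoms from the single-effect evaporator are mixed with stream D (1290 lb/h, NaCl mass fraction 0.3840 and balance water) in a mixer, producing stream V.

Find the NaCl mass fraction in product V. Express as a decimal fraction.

Vapour removed = 0.795×0.734×1320 = 770.26 lb/h; concentrate = 549.74 lb/h.
NaCl reaching the mixer = 351.12 (from concentrate) + 1290×0.384 = 846.48 lb/h.
Product flow = 549.74 + 1290 = 1839.7 lb/h; NaCl fraction = 0.4601.

0.4601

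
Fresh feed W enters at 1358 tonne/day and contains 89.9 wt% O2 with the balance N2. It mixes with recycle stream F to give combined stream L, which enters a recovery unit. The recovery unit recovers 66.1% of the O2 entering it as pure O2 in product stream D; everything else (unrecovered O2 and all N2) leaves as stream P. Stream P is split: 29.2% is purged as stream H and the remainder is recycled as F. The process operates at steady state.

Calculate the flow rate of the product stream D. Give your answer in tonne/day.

O2 in L: m_A = 1358×0.899 + (1−0.292)·(1−0.661)·m_A, so m_A = 1220.8/0.7600 = 1606.4 tonne/day.
Product D = 0.661×1606.4 = 1061.8 tonne/day.

1062 tonne/day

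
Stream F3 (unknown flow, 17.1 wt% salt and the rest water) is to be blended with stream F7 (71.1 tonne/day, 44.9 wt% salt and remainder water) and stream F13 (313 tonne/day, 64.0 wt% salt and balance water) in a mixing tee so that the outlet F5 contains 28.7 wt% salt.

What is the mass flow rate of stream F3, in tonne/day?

1052 tonne/day

Let F3 be the unknown flow. Total out = 384.1 + F3.
salt balance: 232.24 + 0.171·F3 = 0.287·(384.1 + F3)
(0.171 − 0.287)·F3 = 0.287×384.1 − 232.24 = -122.01
F3 = -122.01 / -0.116 = 1051.8 tonne/day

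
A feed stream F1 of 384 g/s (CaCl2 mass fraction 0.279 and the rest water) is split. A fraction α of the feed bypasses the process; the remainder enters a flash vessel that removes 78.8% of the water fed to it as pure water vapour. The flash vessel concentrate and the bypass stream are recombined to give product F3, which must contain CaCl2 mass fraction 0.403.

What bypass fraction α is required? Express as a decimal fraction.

All 384×0.279 = 107.14 g/s of CaCl2 reaches F3, so F3 = 107.14/0.403 = 265.85 g/s and vapour = 118.15 g/s.
The evaporator receives (1−α)·384 of feed at 0.721 water and removes 0.788 of that water:
0.788×0.721×(1−α)×384 = 118.15
(1−α) = 118.15/218.17 = 0.5416;  α = 0.4584.

0.458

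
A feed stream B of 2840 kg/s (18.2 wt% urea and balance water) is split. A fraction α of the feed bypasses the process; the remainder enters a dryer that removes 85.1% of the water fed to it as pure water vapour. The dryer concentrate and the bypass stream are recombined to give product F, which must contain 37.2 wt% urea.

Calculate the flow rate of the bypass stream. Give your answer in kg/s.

All 2840×0.182 = 516.88 kg/s of urea reaches F, so F = 516.88/0.372 = 1389.5 kg/s and vapour = 1450.5 kg/s.
The evaporator receives (1−α)·2840 of feed at 0.818 water and removes 0.851 of that water:
0.851×0.818×(1−α)×2840 = 1450.5
(1−α) = 1450.5/1977 = 0.7337;  α = 0.2663.
Bypass flow = 0.2663×2840 = 756.25 kg/s.

756.2 kg/s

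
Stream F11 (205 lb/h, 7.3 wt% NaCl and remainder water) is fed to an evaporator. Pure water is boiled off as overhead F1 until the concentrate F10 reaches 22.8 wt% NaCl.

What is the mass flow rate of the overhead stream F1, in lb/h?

139.4 lb/h

NaCl is conserved: 205×0.073 = 14.965 lb/h all reports to the concentrate.
Concentrate = 14.965/(target fraction) = 65.636 lb/h.
Overhead = 205 − 65.636 = 139.36 lb/h.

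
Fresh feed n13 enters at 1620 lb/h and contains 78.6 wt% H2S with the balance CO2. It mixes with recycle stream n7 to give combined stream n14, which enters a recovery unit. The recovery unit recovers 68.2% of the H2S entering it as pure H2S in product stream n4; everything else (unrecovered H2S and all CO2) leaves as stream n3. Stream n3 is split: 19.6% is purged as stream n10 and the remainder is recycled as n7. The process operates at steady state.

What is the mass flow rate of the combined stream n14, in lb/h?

CO2 enters only via n13 and leaves only via the purge: 1620×0.214 = 0.196×(CO2 in n3), and the recovery unit passes all CO2, so CO2 in n14 = CO2 in n3 = 1768.8 lb/h.
H2S in n14: m_A = 1620×0.786 + (1−0.196)·(1−0.682)·m_A, so m_A = 1273.3/0.7443 = 1710.7 lb/h.
n14 = 1710.7 + 1768.8 = 3479.5 lb/h.

3479 lb/h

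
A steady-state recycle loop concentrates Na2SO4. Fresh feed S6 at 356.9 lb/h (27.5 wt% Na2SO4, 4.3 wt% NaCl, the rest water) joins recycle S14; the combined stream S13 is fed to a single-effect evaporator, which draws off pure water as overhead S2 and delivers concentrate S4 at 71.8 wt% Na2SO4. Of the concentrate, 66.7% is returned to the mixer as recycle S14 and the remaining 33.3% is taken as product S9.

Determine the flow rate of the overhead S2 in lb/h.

Overall Na2SO4 balance (none leaves overhead): Na2SO4 in fresh feed = Na2SO4 in product, i.e. 356.9×0.275 = (1−0.667)·S4·0.718.
S4 = 98.148/(0.718×0.333) = 410.5 lb/h.
Recycle S14 = 0.667×410.5 = 273.8 lb/h.
Combined feed S13 = 356.9 + 273.8 = 630.7 lb/h.
Overhead S2 = S13 − S4 = 630.7 − 410.5 = 220.2 lb/h.

220.2 lb/h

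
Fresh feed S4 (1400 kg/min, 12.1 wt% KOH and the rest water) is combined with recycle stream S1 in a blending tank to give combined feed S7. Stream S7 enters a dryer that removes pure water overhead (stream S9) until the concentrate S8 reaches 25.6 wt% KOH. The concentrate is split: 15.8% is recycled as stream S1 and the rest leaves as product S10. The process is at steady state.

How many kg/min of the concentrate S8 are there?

Overall KOH balance (none leaves overhead): KOH in fresh feed = KOH in product, i.e. 1400×0.121 = (1−0.158)·S8·0.256.
S8 = 169.4/(0.256×0.842) = 785.89 kg/min.

785.9 kg/min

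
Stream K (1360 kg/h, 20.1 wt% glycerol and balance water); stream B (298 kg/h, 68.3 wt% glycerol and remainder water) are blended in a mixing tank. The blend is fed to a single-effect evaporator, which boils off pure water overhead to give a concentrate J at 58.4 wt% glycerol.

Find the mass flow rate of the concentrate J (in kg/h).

glycerol entering = 1360×0.201 + 298×0.683 = 476.89 kg/h.
All glycerol reports to J, so J = 476.89/0.584 = 816.6 kg/h.

816.6 kg/h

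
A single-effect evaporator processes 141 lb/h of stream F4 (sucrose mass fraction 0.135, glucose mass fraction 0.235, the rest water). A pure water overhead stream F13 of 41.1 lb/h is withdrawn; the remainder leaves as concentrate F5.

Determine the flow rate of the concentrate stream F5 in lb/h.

Concentrate = 141 − 41.1 = 99.9 lb/h.

99.9 lb/h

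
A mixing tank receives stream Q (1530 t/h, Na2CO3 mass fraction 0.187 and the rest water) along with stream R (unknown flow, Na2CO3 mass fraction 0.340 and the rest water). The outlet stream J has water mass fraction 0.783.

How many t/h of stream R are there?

373.2 t/h

Let R be the unknown flow. Total out = 1530 + R.
water balance: 1243.9 + 0.660·R = 0.783·(1530 + R)
(0.660 − 0.783)·R = 0.783×1530 − 1243.9 = -45.9
R = -45.9 / -0.123 = 373.17 t/h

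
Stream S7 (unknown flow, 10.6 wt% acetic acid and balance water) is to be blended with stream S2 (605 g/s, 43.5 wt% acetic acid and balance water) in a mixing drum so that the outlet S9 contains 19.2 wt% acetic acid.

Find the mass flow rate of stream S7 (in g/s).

Let S7 be the unknown flow. Total out = 605 + S7.
acetic acid balance: 263.18 + 0.106·S7 = 0.192·(605 + S7)
(0.106 − 0.192)·S7 = 0.192×605 − 263.18 = -147.02
S7 = -147.02 / -0.086 = 1709.5 g/s

1709 g/s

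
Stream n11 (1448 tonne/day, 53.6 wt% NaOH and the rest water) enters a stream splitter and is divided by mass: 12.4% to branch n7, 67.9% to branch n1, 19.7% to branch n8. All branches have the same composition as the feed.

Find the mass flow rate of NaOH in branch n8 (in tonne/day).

152.9 tonne/day

Branch n8 total = 0.197×1448 = 285.26 tonne/day.
NaOH in n8 = 0.536×285.26 = 152.9 tonne/day.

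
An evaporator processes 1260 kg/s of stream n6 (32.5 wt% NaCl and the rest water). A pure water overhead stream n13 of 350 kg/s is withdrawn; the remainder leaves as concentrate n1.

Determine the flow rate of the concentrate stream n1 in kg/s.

910 kg/s

Concentrate = 1260 − 350 = 910 kg/s.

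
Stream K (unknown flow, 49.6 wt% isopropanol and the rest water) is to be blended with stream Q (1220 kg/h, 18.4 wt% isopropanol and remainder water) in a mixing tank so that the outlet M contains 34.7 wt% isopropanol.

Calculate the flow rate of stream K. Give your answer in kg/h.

1335 kg/h

Let K be the unknown flow. Total out = 1220 + K.
isopropanol balance: 224.48 + 0.496·K = 0.347·(1220 + K)
(0.496 − 0.347)·K = 0.347×1220 − 224.48 = 198.86
K = 198.86 / 0.149 = 1334.6 kg/h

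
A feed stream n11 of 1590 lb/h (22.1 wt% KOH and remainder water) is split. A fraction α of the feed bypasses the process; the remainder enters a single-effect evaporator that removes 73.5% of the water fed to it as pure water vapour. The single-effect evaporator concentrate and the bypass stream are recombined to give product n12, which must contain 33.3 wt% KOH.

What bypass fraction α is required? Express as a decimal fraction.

0.413

All 1590×0.221 = 351.39 lb/h of KOH reaches n12, so n12 = 351.39/0.333 = 1055.2 lb/h and vapour = 534.77 lb/h.
The evaporator receives (1−α)·1590 of feed at 0.779 water and removes 0.735 of that water:
0.735×0.779×(1−α)×1590 = 534.77
(1−α) = 534.77/910.38 = 0.5874;  α = 0.4126.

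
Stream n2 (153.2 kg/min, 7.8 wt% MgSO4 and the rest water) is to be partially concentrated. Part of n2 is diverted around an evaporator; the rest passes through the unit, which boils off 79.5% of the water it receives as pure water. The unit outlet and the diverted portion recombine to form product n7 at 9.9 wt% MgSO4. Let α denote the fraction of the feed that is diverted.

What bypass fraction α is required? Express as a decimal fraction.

All 153.2×0.078 = 11.95 kg/min of MgSO4 reaches n7, so n7 = 11.95/0.099 = 120.7 kg/min and vapour = 32.497 kg/min.
The evaporator receives (1−α)·153.2 of feed at 0.922 water and removes 0.795 of that water:
0.795×0.922×(1−α)×153.2 = 32.497
(1−α) = 32.497/112.29 = 0.2894;  α = 0.7106.

0.711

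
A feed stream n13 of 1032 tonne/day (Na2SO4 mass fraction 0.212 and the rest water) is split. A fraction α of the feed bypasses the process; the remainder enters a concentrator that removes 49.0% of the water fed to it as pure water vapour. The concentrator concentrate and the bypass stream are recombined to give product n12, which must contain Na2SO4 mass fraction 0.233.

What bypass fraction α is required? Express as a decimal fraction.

All 1032×0.212 = 218.78 tonne/day of Na2SO4 reaches n12, so n12 = 218.78/0.233 = 938.99 tonne/day and vapour = 93.013 tonne/day.
The evaporator receives (1−α)·1032 of feed at 0.788 water and removes 0.490 of that water:
0.490×0.788×(1−α)×1032 = 93.013
(1−α) = 93.013/398.48 = 0.2334;  α = 0.7666.

0.767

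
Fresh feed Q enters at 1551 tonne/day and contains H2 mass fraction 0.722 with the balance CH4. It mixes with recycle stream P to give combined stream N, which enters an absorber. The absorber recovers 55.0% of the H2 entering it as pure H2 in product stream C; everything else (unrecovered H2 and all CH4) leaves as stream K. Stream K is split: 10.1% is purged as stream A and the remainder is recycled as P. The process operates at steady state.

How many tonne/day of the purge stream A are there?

CH4 enters only via Q and leaves only via the purge: 1551×0.278 = 0.101×(CH4 in K), and the absorber passes all CH4, so CH4 in N = CH4 in K = 4269.1 tonne/day.
H2 in N: m_A = 1551×0.722 + (1−0.101)·(1−0.550)·m_A, so m_A = 1119.8/0.5955 = 1880.6 tonne/day.
K = (1−0.550)×1880.6 + 4269.1 = 5115.4 tonne/day.
Purge A = 0.101×5115.4 = 516.65 tonne/day.

516.7 tonne/day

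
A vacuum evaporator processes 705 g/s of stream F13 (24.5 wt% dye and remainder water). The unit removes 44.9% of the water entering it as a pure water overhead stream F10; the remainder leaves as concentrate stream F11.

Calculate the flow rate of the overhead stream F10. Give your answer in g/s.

water entering = 705×0.755 = 532.27 g/s; overhead removed = 0.449×532.27 = 238.99 g/s.

239 g/s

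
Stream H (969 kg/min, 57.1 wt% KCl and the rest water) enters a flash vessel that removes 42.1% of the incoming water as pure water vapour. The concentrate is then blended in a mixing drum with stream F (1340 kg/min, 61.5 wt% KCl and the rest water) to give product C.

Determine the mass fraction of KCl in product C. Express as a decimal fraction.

0.6455

Vapour removed = 0.421×0.429×969 = 175.01 kg/min; concentrate = 793.99 kg/min.
KCl reaching the mixer = 553.3 (from concentrate) + 1340×0.615 = 1377.4 kg/min.
Product flow = 793.99 + 1340 = 2134 kg/min; KCl fraction = 0.6455.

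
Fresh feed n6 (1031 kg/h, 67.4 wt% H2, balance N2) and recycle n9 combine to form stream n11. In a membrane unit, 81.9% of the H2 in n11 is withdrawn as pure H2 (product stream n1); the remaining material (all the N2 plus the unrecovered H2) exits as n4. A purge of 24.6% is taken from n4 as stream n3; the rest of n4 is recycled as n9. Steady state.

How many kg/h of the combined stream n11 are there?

2171 kg/h

N2 enters only via n6 and leaves only via the purge: 1031×0.326 = 0.246×(N2 in n4), and the membrane unit passes all N2, so N2 in n11 = N2 in n4 = 1366.3 kg/h.
H2 in n11: m_A = 1031×0.674 + (1−0.246)·(1−0.819)·m_A, so m_A = 694.89/0.8635 = 804.72 kg/h.
n11 = 804.72 + 1366.3 = 2171 kg/h.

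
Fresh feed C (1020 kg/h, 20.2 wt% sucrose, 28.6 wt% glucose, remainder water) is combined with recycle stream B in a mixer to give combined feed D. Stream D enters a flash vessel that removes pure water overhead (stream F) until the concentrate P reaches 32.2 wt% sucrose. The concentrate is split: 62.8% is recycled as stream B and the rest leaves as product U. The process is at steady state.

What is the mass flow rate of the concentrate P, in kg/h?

Overall sucrose balance (none leaves overhead): sucrose in fresh feed = sucrose in product, i.e. 1020×0.202 = (1−0.628)·P·0.322.
P = 206.04/(0.322×0.372) = 1720.1 kg/h.

1720 kg/h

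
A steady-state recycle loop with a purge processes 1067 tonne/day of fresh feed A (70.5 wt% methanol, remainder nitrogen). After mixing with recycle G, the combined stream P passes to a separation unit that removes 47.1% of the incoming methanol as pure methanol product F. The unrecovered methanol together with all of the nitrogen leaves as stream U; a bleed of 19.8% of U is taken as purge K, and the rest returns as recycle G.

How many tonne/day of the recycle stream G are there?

1829 tonne/day

nitrogen enters only via A and leaves only via the purge: 1067×0.295 = 0.198×(nitrogen in U), and the separation unit passes all nitrogen, so nitrogen in P = nitrogen in U = 1589.7 tonne/day.
methanol in P: m_A = 1067×0.705 + (1−0.198)·(1−0.471)·m_A, so m_A = 752.24/0.5757 = 1306.5 tonne/day.
U = (1−0.471)×1306.5 + 1589.7 = 2280.9 tonne/day.
Recycle G = (1−0.198)×2280.9 = 1829.3 tonne/day.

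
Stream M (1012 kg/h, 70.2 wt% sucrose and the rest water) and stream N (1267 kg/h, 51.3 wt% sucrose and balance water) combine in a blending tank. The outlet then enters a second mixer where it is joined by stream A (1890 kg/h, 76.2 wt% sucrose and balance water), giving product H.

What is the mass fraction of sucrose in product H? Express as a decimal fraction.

Overall, product flow = 4169 kg/h.
sucrose in = 1012×0.702 + 1267×0.513 + 1890×0.762 = 2800.6 kg/h.
sucrose fraction in H = 0.672.

0.672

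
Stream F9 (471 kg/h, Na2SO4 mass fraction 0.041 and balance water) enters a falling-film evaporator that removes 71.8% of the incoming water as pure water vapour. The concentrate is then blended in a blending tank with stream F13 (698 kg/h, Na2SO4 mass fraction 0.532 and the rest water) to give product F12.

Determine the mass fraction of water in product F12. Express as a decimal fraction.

Vapour removed = 0.718×0.959×471 = 324.31 kg/h; concentrate = 146.69 kg/h.
water reaching the mixer = 127.38 (from concentrate) + 698×0.468 = 454.04 kg/h.
Product flow = 146.69 + 698 = 844.69 kg/h; water fraction = 0.538.

0.538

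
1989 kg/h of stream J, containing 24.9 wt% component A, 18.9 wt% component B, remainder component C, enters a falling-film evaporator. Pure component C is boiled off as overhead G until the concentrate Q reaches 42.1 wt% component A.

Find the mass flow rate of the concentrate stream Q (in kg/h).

component A is conserved: 1989×0.249 = 495.26 kg/h all reports to the concentrate.
Concentrate = 495.26/(target fraction) = 1176.4 kg/h.

1176 kg/h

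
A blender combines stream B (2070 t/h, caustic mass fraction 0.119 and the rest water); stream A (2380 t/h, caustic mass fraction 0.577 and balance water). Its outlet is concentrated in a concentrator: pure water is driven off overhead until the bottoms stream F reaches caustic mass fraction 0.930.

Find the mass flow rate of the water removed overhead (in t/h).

caustic entering = 2070×0.119 + 2380×0.577 = 1619.6 t/h.
All caustic reports to F, so F = 1619.6/0.930 = 1741.5 t/h.
Total feed = 4450 t/h; overhead = 4450 − 1741.5 = 2708.5 t/h.

2709 t/h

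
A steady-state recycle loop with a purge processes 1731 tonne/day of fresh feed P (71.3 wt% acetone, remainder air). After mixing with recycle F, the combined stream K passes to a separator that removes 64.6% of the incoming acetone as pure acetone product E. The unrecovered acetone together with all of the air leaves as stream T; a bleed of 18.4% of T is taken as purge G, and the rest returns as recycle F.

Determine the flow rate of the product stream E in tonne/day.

1121 tonne/day

acetone in K: m_A = 1731×0.713 + (1−0.184)·(1−0.646)·m_A, so m_A = 1234.2/0.7111 = 1735.5 tonne/day.
Product E = 0.646×1735.5 = 1121.2 tonne/day.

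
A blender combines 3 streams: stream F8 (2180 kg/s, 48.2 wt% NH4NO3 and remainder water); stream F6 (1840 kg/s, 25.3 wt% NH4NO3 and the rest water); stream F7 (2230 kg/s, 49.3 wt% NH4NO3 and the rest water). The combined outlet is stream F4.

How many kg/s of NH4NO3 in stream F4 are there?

2616 kg/s

NH4NO3 out = NH4NO3 in = 2180×0.482 + 1840×0.253 + 2230×0.493 = 2615.7 kg/s.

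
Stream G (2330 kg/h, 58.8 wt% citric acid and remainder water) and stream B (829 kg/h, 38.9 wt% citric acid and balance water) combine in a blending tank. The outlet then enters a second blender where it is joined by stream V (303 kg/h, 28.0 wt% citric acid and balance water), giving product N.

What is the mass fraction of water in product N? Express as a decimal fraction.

Overall, product flow = 3462 kg/h.
water in = 2330×0.412 + 829×0.611 + 303×0.720 = 1684.6 kg/h.
water fraction in N = 0.487.

0.487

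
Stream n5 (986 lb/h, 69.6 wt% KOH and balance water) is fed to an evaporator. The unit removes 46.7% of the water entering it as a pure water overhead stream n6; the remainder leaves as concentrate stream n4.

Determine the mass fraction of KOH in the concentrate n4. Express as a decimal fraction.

KOH is not removed: 986×0.696 = 686.26 lb/h of KOH enters n4.
water entering = 986×0.304 = 299.74 lb/h; overhead removed = 0.467×299.74 = 139.98 lb/h.
Concentrate = 986 − 139.98 = 846.02 lb/h.
Mass fraction = 686.26/846.02 = 0.8112.

0.8112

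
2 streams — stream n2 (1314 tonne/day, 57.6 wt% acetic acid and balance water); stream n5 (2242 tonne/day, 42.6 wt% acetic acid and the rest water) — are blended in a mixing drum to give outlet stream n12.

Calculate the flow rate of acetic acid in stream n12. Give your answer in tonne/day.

acetic acid out = acetic acid in = 1314×0.576 + 2242×0.426 = 1712 tonne/day.

1712 tonne/day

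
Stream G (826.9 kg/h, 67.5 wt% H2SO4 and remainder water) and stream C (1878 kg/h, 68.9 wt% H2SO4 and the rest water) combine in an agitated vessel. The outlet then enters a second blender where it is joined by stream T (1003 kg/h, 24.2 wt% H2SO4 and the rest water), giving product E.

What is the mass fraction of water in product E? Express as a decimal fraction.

0.435

Overall, product flow = 3707.9 kg/h.
water in = 826.9×0.325 + 1878×0.311 + 1003×0.758 = 1613.1 kg/h.
water fraction in E = 0.435.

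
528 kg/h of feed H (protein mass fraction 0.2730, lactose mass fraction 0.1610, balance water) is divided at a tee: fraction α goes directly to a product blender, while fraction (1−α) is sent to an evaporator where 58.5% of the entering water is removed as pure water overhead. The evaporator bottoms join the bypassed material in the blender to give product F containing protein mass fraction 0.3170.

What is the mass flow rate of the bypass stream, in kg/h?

All 528×0.273 = 144.14 kg/h of protein reaches F, so F = 144.14/0.317 = 454.71 kg/h and vapour = 73.287 kg/h.
The evaporator receives (1−α)·528 of feed at 0.566 water and removes 0.585 of that water:
0.585×0.566×(1−α)×528 = 73.287
(1−α) = 73.287/174.83 = 0.4192;  α = 0.5808.
Bypass flow = 0.5808×528 = 306.66 kg/h.

306.7 kg/h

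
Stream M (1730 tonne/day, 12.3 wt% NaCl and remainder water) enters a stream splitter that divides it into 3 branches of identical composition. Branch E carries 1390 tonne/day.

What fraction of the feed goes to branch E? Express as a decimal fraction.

0.803

Fraction to E = 1390/1730 = 0.8035.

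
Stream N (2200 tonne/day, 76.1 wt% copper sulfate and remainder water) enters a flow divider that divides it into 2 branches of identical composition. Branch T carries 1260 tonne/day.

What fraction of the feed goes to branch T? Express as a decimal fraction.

Fraction to T = 1260/2200 = 0.5727.

0.573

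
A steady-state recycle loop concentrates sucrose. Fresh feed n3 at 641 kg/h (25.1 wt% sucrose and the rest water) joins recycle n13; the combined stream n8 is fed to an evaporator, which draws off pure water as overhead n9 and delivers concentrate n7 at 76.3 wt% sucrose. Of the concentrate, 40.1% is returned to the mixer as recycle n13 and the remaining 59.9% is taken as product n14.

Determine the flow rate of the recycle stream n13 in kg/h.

Overall sucrose balance (none leaves overhead): sucrose in fresh feed = sucrose in product, i.e. 641×0.251 = (1−0.401)·n7·0.763.
n7 = 160.89/(0.763×0.599) = 352.03 kg/h.
Recycle n13 = 0.401×352.03 = 141.16 kg/h.

141.2 kg/h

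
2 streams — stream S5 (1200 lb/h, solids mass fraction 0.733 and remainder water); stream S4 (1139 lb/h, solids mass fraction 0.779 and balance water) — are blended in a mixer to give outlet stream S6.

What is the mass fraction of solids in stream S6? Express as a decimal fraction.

Total flow out = 1200 + 1139 = 2339 lb/h.
solids in = 1200×0.733 + 1139×0.779 = 1766.9 lb/h.
solids mass fraction in S6 = 1766.9/2339 = 0.755.

0.755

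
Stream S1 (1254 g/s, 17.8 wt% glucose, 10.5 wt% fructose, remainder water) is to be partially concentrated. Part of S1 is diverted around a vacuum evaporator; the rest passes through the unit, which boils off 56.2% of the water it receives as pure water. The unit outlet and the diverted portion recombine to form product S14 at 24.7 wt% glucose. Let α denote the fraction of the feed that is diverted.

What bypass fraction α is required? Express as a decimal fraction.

0.307

All 1254×0.178 = 223.21 g/s of glucose reaches S14, so S14 = 223.21/0.247 = 903.69 g/s and vapour = 350.31 g/s.
The evaporator receives (1−α)·1254 of feed at 0.717 water and removes 0.562 of that water:
0.562×0.717×(1−α)×1254 = 350.31
(1−α) = 350.31/505.3 = 0.6933;  α = 0.3067.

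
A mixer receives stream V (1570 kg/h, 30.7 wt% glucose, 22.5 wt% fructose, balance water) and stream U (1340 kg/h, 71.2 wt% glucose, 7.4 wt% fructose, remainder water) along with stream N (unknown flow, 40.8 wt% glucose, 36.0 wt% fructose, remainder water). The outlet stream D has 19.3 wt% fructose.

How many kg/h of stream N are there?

Let N be the unknown flow. Total out = 2910 + N.
fructose balance: 452.41 + 0.360·N = 0.193·(2910 + N)
(0.360 − 0.193)·N = 0.193×2910 − 452.41 = 109.22
N = 109.22 / 0.167 = 654.01 kg/h

654 kg/h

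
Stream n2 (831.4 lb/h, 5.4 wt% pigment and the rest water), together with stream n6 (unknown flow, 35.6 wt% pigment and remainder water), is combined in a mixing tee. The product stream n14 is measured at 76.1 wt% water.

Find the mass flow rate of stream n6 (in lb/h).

Let n6 be the unknown flow. Total out = 831.4 + n6.
water balance: 786.5 + 0.644·n6 = 0.761·(831.4 + n6)
(0.644 − 0.761)·n6 = 0.761×831.4 − 786.5 = -153.81
n6 = -153.81 / -0.117 = 1314.6 lb/h

1315 lb/h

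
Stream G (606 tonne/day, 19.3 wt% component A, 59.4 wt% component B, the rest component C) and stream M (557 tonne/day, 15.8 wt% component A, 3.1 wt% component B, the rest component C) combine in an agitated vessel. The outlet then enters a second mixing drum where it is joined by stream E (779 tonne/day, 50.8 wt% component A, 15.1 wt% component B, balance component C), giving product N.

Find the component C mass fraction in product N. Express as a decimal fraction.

Overall, product flow = 1942 tonne/day.
component C in = 606×0.213 + 557×0.811 + 779×0.341 = 846.44 tonne/day.
component C fraction in N = 0.4359.

0.4359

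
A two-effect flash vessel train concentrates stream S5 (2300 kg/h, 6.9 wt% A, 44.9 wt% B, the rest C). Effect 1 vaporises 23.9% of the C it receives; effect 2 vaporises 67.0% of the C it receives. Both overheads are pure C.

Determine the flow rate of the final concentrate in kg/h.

C in feed = 2300×0.482 = 1108.6 kg/h.
After stage 1: C left = (1−0.239)×1108.6 = 843.64; stream total = 2035 kg/h.
After stage 2: C left = (1−0.670)×843.64 = 278.4; final concentrate = 1469.8 kg/h.

1470 kg/h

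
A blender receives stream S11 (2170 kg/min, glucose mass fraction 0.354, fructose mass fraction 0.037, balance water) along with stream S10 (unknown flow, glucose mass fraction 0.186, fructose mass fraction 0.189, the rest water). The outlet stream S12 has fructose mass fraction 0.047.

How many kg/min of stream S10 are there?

Let S10 be the unknown flow. Total out = 2170 + S10.
fructose balance: 80.29 + 0.189·S10 = 0.047·(2170 + S10)
(0.189 − 0.047)·S10 = 0.047×2170 − 80.29 = 21.7
S10 = 21.7 / 0.142 = 152.82 kg/min

152.8 kg/min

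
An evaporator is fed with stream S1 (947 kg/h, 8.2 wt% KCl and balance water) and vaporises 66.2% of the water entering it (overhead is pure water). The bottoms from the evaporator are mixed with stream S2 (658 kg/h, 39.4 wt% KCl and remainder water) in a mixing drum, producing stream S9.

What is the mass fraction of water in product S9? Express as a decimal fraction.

0.6727

Vapour removed = 0.662×0.918×947 = 575.51 kg/h; concentrate = 371.49 kg/h.
water reaching the mixer = 293.84 (from concentrate) + 658×0.606 = 692.59 kg/h.
Product flow = 371.49 + 658 = 1029.5 kg/h; water fraction = 0.6727.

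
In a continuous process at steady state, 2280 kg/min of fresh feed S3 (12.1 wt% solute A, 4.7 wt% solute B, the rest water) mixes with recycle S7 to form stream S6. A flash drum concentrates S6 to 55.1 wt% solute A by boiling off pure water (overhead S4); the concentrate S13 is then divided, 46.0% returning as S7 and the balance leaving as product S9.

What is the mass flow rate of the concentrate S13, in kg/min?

Overall solute A balance (none leaves overhead): solute A in fresh feed = solute A in product, i.e. 2280×0.121 = (1−0.460)·S13·0.551.
S13 = 275.88/(0.551×0.540) = 927.2 kg/min.

927.2 kg/min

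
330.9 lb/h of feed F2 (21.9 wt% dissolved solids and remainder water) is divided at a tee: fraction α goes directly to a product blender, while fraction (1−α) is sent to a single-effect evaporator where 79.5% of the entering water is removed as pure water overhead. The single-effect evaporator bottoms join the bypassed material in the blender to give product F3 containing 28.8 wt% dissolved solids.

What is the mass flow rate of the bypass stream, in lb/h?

All 330.9×0.219 = 72.467 lb/h of dissolved solids reaches F3, so F3 = 72.467/0.288 = 251.62 lb/h and vapour = 79.278 lb/h.
The evaporator receives (1−α)·330.9 of feed at 0.781 water and removes 0.795 of that water:
0.795×0.781×(1−α)×330.9 = 79.278
(1−α) = 79.278/205.45 = 0.3859;  α = 0.6141.
Bypass flow = 0.6141×330.9 = 203.22 lb/h.

203.2 lb/h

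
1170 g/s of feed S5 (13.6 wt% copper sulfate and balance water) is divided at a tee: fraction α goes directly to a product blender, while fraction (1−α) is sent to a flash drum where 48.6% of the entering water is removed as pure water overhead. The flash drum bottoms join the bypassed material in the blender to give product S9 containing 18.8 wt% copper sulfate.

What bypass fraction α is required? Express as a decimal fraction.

0.341

All 1170×0.136 = 159.12 g/s of copper sulfate reaches S9, so S9 = 159.12/0.188 = 846.38 g/s and vapour = 323.62 g/s.
The evaporator receives (1−α)·1170 of feed at 0.864 water and removes 0.486 of that water:
0.486×0.864×(1−α)×1170 = 323.62
(1−α) = 323.62/491.29 = 0.6587;  α = 0.3413.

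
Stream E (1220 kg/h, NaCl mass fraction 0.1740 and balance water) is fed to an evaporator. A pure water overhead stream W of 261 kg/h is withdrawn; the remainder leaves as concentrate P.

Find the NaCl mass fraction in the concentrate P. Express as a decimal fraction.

NaCl is not removed: 1220×0.174 = 212.28 kg/h of NaCl enters P.
Concentrate = 1220 − 261 = 959 kg/h.
Mass fraction = 212.28/959 = 0.2214.

0.2214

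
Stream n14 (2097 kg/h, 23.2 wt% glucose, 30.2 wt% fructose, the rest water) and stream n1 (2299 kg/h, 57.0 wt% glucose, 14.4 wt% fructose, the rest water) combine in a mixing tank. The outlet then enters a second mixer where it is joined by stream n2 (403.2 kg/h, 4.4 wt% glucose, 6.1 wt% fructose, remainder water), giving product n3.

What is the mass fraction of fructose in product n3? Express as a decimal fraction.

Overall, product flow = 4799.2 kg/h.
fructose in = 2097×0.302 + 2299×0.144 + 403.2×0.061 = 988.95 kg/h.
fructose fraction in n3 = 0.206.

0.206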